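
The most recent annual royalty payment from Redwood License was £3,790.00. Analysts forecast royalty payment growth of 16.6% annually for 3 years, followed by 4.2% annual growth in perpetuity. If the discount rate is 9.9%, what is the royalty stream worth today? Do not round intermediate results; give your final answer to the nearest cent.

£95557.18

D_1 = 4419.14000
D_2 = 5152.71724
D_3 = 6008.06830
Terminal value at year 3: TV = D_3×(1+g_2)/(r−g_2) = 6260.40717/0.057 = 109831.70475
P_0 = D_1/(1+r)^1 + D_2/(1+r)^2 + D_3/(1+r)^3 + TV/(1+r)^3
    = 4021.05551 + 4266.19720 + 4526.28383 + 82743.64478 = 95557.18132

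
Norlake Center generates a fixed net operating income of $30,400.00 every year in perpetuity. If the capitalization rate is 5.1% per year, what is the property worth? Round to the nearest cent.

$596078.43

Level perpetuity: PV = C / r = $30,400.00 / 0.051 = $596,078.43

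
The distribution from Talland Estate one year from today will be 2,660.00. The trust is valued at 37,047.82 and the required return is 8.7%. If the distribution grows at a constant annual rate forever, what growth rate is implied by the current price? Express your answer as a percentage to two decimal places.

1.52%

P = D₁/(r−g) ⇒ g = r − D₁/P = 0.087 − 2,660.00/37,047.82 = 0.015201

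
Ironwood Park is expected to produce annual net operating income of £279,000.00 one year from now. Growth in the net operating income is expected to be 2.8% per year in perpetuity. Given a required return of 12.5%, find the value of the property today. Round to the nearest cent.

Growing perpetuity: P = D₁ / (r − g) = £279,000.0000 / (0.125 − 0.028) = £2,876,288.66

£2876288.66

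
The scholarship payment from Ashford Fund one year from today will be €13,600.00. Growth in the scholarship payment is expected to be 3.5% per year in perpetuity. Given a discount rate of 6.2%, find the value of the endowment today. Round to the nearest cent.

€503703.70

Growing perpetuity: P = D₁ / (r − g) = €13,600.0000 / (0.062 − 0.035) = €503,703.70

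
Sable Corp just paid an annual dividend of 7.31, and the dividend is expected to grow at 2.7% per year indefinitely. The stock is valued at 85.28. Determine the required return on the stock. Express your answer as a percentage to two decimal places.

11.50%

D₁ = 7.31 × 1.027 = 7.5074
P = D₁/(r − g) ⇒ r = D₁/P + g = 7.5074/85.28 + 0.027 = 0.088032 + 0.027 = 0.115032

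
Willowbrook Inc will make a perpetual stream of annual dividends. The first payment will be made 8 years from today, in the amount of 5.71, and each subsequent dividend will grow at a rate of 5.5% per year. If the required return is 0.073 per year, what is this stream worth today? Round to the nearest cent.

Value at end of year 7: C₁ / (r − g) = 5.71 / (0.073 − 0.055) = 317.2222
Discount to today: PV = 317.2222 / (1 + 0.073)^7 = 317.2222 / 1.637563 = 193.72

193.72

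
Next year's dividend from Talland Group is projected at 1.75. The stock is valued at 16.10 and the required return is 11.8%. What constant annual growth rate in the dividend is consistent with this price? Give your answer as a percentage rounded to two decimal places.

P = D₁/(r−g) ⇒ g = r − D₁/P = 0.118 − 1.75/16.10 = 0.009304

0.93%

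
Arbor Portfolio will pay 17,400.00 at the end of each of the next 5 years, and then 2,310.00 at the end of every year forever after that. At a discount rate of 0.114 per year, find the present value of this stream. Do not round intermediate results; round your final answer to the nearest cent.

PV of 5-year annuity: 17,400.00 × [1 − (1+0.114)^−5] / 0.114 = 63666.73060
Perpetuity value at year 5: 2,310.00 / 0.114 = 20263.15789
PV of perpetuity: 20263.15789 / (1+0.114)^5 = 11810.85056
Total PV = 63666.73060 + 11810.85056 = 75477.58116

75477.58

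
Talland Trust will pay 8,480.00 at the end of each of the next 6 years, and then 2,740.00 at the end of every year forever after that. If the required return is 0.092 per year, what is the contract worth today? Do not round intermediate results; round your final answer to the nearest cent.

PV of 6-year annuity: 8,480.00 × [1 − (1+0.092)^−6] / 0.092 = 37814.82093
Perpetuity value at year 6: 2,740.00 / 0.092 = 29782.60870
PV of perpetuity: 29782.60870 / (1+0.092)^6 = 17564.14061
Total PV = 37814.82093 + 17564.14061 = 55378.96154

55378.96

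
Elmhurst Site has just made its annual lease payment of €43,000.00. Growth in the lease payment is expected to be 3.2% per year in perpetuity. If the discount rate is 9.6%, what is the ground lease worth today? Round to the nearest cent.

€693375.00

D₁ = D₀ × (1 + g) = €43,000.00 × 1.032 = €44,376.0000
Growing perpetuity: P = D₁ / (r − g) = €44,376.0000 / (0.096 − 0.032) = €693,375.00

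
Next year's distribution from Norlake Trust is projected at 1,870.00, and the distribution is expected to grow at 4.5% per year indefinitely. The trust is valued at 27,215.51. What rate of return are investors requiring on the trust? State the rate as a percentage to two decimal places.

P = D₁/(r − g) ⇒ r = D₁/P + g = 1,870.0000/27,215.51 + 0.045 = 0.068711 + 0.045 = 0.113711

11.37%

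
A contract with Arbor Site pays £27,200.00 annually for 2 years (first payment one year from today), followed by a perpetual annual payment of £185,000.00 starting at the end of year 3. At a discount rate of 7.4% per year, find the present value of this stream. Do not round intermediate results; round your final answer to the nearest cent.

£2216268.74

PV of 2-year annuity: £27,200.00 × [1 − (1+0.074)^−2] / 0.074 = 48906.78263
Perpetuity value at year 2: £185,000.00 / 0.074 = 2500000.00000
PV of perpetuity: 2500000.00000 / (1+0.074)^2 = 2167361.95638
Total PV = 48906.78263 + 2167361.95638 = 2216268.73901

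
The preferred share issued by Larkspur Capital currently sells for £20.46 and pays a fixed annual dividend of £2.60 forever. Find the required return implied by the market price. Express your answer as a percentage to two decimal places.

12.71%

P = C/r ⇒ r = C/P = £2.60/£20.46 = 0.127077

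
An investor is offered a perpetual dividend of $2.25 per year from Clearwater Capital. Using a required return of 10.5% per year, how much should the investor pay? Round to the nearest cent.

Level perpetuity: PV = C / r = $2.25 / 0.105 = $21.43

$21.43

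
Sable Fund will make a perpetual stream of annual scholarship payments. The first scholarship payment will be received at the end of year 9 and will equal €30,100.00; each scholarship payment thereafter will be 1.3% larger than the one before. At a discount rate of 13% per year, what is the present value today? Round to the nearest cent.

Value at end of year 8: C₁ / (r − g) = €30,100.00 / (0.13 − 0.013) = €257,264.9573
Discount to today: PV = €257,264.9573 / (1 + 0.13)^8 = €257,264.9573 / 2.658444 = €96,772.75

€96772.75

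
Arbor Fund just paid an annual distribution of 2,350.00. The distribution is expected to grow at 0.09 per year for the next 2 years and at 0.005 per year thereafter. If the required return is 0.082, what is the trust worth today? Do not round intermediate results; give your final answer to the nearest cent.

35879.57

D_1 = 2561.50000
D_2 = 2792.03500
Terminal value at year 2: TV = D_2×(1+g_2)/(r−g_2) = 2805.99518/0.077 = 36441.49578
P_0 = D_1/(1+r)^1 + D_2/(1+r)^2 + TV/(1+r)^2
    = 2367.37523 + 2384.87893 + 31127.31590 = 35879.57006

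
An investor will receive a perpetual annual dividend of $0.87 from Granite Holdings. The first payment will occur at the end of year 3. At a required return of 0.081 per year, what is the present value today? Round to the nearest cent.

Value at end of year 2: C / r = $0.87 / 0.081 = $10.7407
Discount to today: PV = $10.7407 / (1 + 0.081)^2 = $10.7407 / 1.168561 = $9.19

$9.19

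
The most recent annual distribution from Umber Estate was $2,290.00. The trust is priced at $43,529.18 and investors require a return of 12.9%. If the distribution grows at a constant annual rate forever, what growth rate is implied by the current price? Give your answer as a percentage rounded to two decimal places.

7.26%

P = D₀(1+g)/(r−g) ⇒ P(r−g) = D₀(1+g) ⇒ g(P+D₀) = P·r − D₀
g = (P·r − D₀)/(P + D₀) = ($43,529.18×0.129 − $2,290.00) / ($43,529.18 + $2,290.00) = 0.072574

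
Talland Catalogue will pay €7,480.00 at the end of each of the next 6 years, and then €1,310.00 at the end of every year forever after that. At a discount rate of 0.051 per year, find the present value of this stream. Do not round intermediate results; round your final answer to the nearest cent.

PV of 6-year annuity: €7,480.00 × [1 − (1+0.051)^−6] / 0.051 = 37845.06201
Perpetuity value at year 6: €1,310.00 / 0.051 = 25686.27451
PV of perpetuity: 25686.27451 / (1+0.051)^6 = 19058.32916
Total PV = 37845.06201 + 19058.32916 = 56903.39117

€56903.39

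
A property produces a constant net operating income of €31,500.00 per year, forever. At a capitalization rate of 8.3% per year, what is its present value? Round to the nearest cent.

Level perpetuity: PV = C / r = €31,500.00 / 0.083 = €379,518.07

€379518.07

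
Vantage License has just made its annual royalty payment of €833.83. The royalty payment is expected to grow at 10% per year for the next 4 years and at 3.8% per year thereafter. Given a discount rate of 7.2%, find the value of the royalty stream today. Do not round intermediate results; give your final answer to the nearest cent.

€31780.86

D_1 = 917.21300
D_2 = 1008.93430
D_3 = 1109.82773
D_4 = 1220.81050
Terminal value at year 4: TV = D_4×(1+g_2)/(r−g_2) = 1267.20130/0.034 = 37270.62653
P_0 = D_1/(1+r)^1 + D_2/(1+r)^2 + D_3/(1+r)^3 + D_4/(1+r)^4 + TV/(1+r)^4
    = 855.60914 + 877.95714 + 900.88886 + 924.41954 + 28221.98470 = 31780.85938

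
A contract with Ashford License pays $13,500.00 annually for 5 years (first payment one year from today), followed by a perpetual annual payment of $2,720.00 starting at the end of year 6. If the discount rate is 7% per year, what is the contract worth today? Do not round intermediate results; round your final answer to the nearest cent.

$83057.27

PV of 5-year annuity: $13,500.00 × [1 − (1+0.07)^−5] / 0.07 = 55352.66539
Perpetuity value at year 5: $2,720.00 / 0.07 = 38857.14286
PV of perpetuity: 38857.14286 / (1+0.07)^5 = 27704.60583
Total PV = 55352.66539 + 27704.60583 = 83057.27122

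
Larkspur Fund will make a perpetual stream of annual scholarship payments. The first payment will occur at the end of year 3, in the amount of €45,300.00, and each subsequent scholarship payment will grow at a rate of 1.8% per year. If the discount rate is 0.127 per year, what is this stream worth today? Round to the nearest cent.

Value at end of year 2: C₁ / (r − g) = €45,300.00 / (0.127 − 0.018) = €415,596.3303
Discount to today: PV = €415,596.3303 / (1 + 0.127)^2 = €415,596.3303 / 1.270129 = €327,207.97

€327207.97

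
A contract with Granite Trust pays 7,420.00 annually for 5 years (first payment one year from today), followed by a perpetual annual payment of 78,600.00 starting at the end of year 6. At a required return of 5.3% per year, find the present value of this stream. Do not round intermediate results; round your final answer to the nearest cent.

1177385.70

PV of 5-year annuity: 7,420.00 × [1 − (1+0.053)^−5] / 0.053 = 31860.04619
Perpetuity value at year 5: 78,600.00 / 0.053 = 1483018.86792
PV of perpetuity: 1483018.86792 / (1+0.053)^5 = 1145525.65629
Total PV = 31860.04619 + 1145525.65629 = 1177385.70248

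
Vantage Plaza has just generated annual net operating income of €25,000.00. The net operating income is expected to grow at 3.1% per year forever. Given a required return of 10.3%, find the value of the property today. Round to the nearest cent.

€357986.11

D₁ = D₀ × (1 + g) = €25,000.00 × 1.031 = €25,775.0000
Growing perpetuity: P = D₁ / (r − g) = €25,775.0000 / (0.103 − 0.031) = €357,986.11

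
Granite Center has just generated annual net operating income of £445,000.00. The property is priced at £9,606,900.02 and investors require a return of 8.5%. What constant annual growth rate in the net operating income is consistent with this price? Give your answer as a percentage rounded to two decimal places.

P = D₀(1+g)/(r−g) ⇒ P(r−g) = D₀(1+g) ⇒ g(P+D₀) = P·r − D₀
g = (P·r − D₀)/(P + D₀) = (£9,606,900.02×0.085 − £445,000.00) / (£9,606,900.02 + £445,000.00) = 0.036967

3.70%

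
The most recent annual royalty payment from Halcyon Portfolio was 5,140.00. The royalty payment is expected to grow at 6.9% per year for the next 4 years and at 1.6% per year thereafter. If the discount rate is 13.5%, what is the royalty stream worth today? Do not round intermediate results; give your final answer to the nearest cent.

52273.14

D_1 = 5494.66000
D_2 = 5873.79154
D_3 = 6279.08316
D_4 = 6712.33989
Terminal value at year 4: TV = D_4×(1+g_2)/(r−g_2) = 6819.73733/0.119 = 57308.71708
P_0 = D_1/(1+r)^1 + D_2/(1+r)^2 + D_3/(1+r)^3 + D_4/(1+r)^4 + TV/(1+r)^4
    = 4841.11013 + 4559.60064 + 4294.46087 + 4044.73892 + 34533.23311 = 52273.14367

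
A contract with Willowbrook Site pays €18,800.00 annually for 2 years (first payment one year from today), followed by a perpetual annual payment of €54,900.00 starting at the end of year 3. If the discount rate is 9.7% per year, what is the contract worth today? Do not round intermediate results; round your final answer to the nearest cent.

PV of 2-year annuity: €18,800.00 × [1 − (1+0.097)^−2] / 0.097 = 32759.93449
Perpetuity value at year 2: €54,900.00 / 0.097 = 565979.38144
PV of perpetuity: 565979.38144 / (1+0.097)^2 = 470313.40255
Total PV = 32759.93449 + 470313.40255 = 503073.33703

€503073.34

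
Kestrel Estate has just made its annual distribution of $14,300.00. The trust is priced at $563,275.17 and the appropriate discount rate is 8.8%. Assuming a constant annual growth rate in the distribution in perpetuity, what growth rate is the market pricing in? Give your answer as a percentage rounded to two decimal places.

6.11%

P = D₀(1+g)/(r−g) ⇒ P(r−g) = D₀(1+g) ⇒ g(P+D₀) = P·r − D₀
g = (P·r − D₀)/(P + D₀) = ($563,275.17×0.088 − $14,300.00) / ($563,275.17 + $14,300.00) = 0.061063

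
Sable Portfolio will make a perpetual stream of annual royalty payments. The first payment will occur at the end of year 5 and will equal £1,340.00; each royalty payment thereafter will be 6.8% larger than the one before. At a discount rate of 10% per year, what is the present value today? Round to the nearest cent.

Value at end of year 4: C₁ / (r − g) = £1,340.00 / (0.1 − 0.068) = £41,875.0000
Discount to today: PV = £41,875.0000 / (1 + 0.1)^4 = £41,875.0000 / 1.464100 = £28,601.19

£28601.19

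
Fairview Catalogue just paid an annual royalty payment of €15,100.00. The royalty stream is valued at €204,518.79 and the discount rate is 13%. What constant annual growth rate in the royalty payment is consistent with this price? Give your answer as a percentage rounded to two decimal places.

5.23%

P = D₀(1+g)/(r−g) ⇒ P(r−g) = D₀(1+g) ⇒ g(P+D₀) = P·r − D₀
g = (P·r − D₀)/(P + D₀) = (€204,518.79×0.13 − €15,100.00) / (€204,518.79 + €15,100.00) = 0.052306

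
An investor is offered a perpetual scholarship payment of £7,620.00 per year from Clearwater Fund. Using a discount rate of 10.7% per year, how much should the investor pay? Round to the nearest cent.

Level perpetuity: PV = C / r = £7,620.00 / 0.107 = £71,214.95

£71214.95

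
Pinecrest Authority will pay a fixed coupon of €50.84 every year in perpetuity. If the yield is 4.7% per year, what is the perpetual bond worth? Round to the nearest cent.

Level perpetuity: PV = C / r = €50.84 / 0.047 = €1,081.70

€1081.70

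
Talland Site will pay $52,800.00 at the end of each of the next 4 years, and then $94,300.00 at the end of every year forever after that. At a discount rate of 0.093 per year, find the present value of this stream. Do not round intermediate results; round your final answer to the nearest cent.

$880410.70

PV of 4-year annuity: $52,800.00 × [1 − (1+0.093)^−4] / 0.093 = 169936.85422
Perpetuity value at year 4: $94,300.00 / 0.093 = 1013978.49462
PV of perpetuity: 1013978.49462 / (1+0.093)^4 = 710473.84780
Total PV = 169936.85422 + 710473.84780 = 880410.70201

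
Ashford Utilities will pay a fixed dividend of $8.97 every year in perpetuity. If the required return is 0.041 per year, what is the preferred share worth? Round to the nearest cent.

Level perpetuity: PV = C / r = $8.97 / 0.041 = $218.78

$218.78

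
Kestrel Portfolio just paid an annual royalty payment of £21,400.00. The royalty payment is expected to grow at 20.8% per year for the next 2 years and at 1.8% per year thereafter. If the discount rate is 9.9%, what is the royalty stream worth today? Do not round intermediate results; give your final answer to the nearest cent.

D_1 = 25851.20000
D_2 = 31228.24960
Terminal value at year 2: TV = D_2×(1+g_2)/(r−g_2) = 31790.35809/0.081 = 392473.55670
P_0 = D_1/(1+r)^1 + D_2/(1+r)^2 + TV/(1+r)^2
    = 23522.47498 + 25855.45930 + 324948.85888 = 374326.79316

£374326.79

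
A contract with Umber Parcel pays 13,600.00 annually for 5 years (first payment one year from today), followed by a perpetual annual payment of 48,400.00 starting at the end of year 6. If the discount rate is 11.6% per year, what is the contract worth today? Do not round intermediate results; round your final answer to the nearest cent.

PV of 5-year annuity: 13,600.00 × [1 − (1+0.116)^−5] / 0.116 = 49514.67446
Perpetuity value at year 5: 48,400.00 / 0.116 = 417241.37931
PV of perpetuity: 417241.37931 / (1+0.116)^5 = 241027.39080
Total PV = 49514.67446 + 241027.39080 = 290542.06526

290542.07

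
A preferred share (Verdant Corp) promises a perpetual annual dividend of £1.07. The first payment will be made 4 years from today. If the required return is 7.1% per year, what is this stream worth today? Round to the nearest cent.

Value at end of year 3: C / r = £1.07 / 0.071 = £15.0704
Discount to today: PV = £15.0704 / (1 + 0.071)^3 = £15.0704 / 1.228481 = £12.27

£12.27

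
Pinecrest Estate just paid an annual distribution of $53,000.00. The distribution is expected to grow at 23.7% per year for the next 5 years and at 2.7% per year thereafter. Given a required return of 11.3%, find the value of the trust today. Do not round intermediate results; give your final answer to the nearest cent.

$1441176.31

D_1 = 65561.00000
D_2 = 81098.95700
D_3 = 100319.40981
D_4 = 124095.10993
D_5 = 153505.65099
Terminal value at year 5: TV = D_5×(1+g_2)/(r−g_2) = 157650.30356/0.086 = 1833143.06471
P_0 = D_1/(1+r)^1 + D_2/(1+r)^2 + D_3/(1+r)^3 + D_4/(1+r)^4 + D_5/(1+r)^5 + TV/(1+r)^5
    = 58904.76190 + 65467.37689 + 72761.13676 + 80867.49880 + 89876.99553 + 1073298.53959 = 1441176.30947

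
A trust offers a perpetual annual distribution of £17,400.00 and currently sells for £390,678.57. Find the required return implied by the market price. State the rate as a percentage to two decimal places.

P = C/r ⇒ r = C/P = £17,400.00/£390,678.57 = 0.044538

4.45%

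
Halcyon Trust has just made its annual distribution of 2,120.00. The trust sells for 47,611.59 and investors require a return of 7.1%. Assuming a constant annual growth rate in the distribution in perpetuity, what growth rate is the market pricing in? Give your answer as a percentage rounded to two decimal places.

P = D₀(1+g)/(r−g) ⇒ P(r−g) = D₀(1+g) ⇒ g(P+D₀) = P·r − D₀
g = (P·r − D₀)/(P + D₀) = (47,611.59×0.071 − 2,120.00) / (47,611.59 + 2,120.00) = 0.025345

2.53%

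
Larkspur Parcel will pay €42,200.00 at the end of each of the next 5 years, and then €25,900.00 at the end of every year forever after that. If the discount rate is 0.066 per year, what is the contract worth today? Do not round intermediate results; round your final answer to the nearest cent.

€459979.40

PV of 5-year annuity: €42,200.00 × [1 − (1+0.066)^−5] / 0.066 = 174897.39014
Perpetuity value at year 5: €25,900.00 / 0.066 = 392424.24242
PV of perpetuity: 392424.24242 / (1+0.066)^5 = 285082.00535
Total PV = 174897.39014 + 285082.00535 = 459979.39549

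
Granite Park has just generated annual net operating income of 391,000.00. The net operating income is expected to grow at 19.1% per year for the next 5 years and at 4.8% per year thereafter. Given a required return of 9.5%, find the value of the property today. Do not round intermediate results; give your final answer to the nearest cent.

D_1 = 465681.00000
D_2 = 554626.07100
D_3 = 660559.65056
D_4 = 786726.54382
D_5 = 936991.31369
Terminal value at year 5: TV = D_5×(1+g_2)/(r−g_2) = 981966.89674/0.047 = 20892912.69669
P_0 = D_1/(1+r)^1 + D_2/(1+r)^2 + D_3/(1+r)^3 + D_4/(1+r)^4 + D_5/(1+r)^5 + TV/(1+r)^5
    = 425279.45205 + 462564.22593 + 503117.80191 + 547226.75988 + 595202.80458 + 13271756.15326 = 15805147.19761

15805147.20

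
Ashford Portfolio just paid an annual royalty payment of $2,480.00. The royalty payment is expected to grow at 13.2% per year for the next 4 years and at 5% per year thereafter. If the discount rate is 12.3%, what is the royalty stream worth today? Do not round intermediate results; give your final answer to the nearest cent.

$46948.92

D_1 = 2807.36000
D_2 = 3177.93152
D_3 = 3597.41848
D_4 = 4072.27772
Terminal value at year 4: TV = D_4×(1+g_2)/(r−g_2) = 4275.89161/0.073 = 58573.85762
P_0 = D_1/(1+r)^1 + D_2/(1+r)^2 + D_3/(1+r)^3 + D_4/(1+r)^4 + TV/(1+r)^4
    = 2499.87533 + 2519.90995 + 2540.10514 + 2560.46217 + 36828.56542 = 46948.91801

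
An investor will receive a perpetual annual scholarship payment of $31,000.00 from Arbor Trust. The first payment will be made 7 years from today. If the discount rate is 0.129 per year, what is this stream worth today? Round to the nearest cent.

$116040.16

Value at end of year 6: C / r = $31,000.00 / 0.129 = $240,310.0775
Discount to today: PV = $240,310.0775 / (1 + 0.129)^6 = $240,310.0775 / 2.070922 = $116,040.16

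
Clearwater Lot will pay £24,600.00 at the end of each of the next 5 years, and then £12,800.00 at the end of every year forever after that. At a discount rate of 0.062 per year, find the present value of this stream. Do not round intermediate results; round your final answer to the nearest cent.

PV of 5-year annuity: £24,600.00 × [1 − (1+0.062)^−5] / 0.062 = 103062.77293
Perpetuity value at year 5: £12,800.00 / 0.062 = 206451.61290
PV of perpetuity: 206451.61290 / (1+0.062)^5 = 152825.45463
Total PV = 103062.77293 + 152825.45463 = 255888.22756

£255888.23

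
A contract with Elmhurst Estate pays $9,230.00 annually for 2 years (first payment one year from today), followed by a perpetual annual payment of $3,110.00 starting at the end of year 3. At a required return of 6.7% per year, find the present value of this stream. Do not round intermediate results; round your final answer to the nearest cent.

PV of 2-year annuity: $9,230.00 × [1 − (1+0.067)^−2] / 0.067 = 16757.65862
Perpetuity value at year 2: $3,110.00 / 0.067 = 46417.91045
PV of perpetuity: 46417.91045 / (1+0.067)^2 = 40771.50543
Total PV = 16757.65862 + 40771.50543 = 57529.16405

$57529.16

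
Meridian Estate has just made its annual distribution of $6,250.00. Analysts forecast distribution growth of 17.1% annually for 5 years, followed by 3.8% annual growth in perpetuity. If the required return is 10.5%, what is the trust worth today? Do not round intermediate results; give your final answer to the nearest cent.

$166728.27

D_1 = 7318.75000
D_2 = 8570.25625
D_3 = 10035.77007
D_4 = 11751.88675
D_5 = 13761.45938
Terminal value at year 5: TV = D_5×(1+g_2)/(r−g_2) = 14284.39484/0.067 = 213199.92301
P_0 = D_1/(1+r)^1 + D_2/(1+r)^2 + D_3/(1+r)^3 + D_4/(1+r)^4 + D_5/(1+r)^5 + TV/(1+r)^5
    = 6623.30317 + 7018.90318 + 7438.13178 + 7882.40029 + 8353.20429 + 129412.32907 = 166728.27177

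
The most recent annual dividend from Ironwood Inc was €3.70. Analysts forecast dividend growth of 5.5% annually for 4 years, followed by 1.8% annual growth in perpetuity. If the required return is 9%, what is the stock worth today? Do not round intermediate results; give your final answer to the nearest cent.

D_1 = 3.90350
D_2 = 4.11819
D_3 = 4.34469
D_4 = 4.58365
Terminal value at year 4: TV = D_4×(1+g_2)/(r−g_2) = 4.66616/0.072 = 64.80774
P_0 = D_1/(1+r)^1 + D_2/(1+r)^2 + D_3/(1+r)^3 + D_4/(1+r)^4 + TV/(1+r)^4
    = 3.58119 + 3.46620 + 3.35490 + 3.24717 + 45.91143 = 59.56090

€59.56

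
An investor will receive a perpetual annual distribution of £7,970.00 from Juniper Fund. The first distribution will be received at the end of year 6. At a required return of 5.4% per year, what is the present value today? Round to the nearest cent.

Value at end of year 5: C / r = £7,970.00 / 0.054 = £147,592.5926
Discount to today: PV = £147,592.5926 / (1 + 0.054)^5 = £147,592.5926 / 1.300778 = £113,464.89

£113464.89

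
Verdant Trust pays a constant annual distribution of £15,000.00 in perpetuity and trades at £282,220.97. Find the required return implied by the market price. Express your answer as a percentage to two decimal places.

5.31%

P = C/r ⇒ r = C/P = £15,000.00/£282,220.97 = 0.053150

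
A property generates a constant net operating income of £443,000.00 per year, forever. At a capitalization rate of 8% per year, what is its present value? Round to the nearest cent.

Level perpetuity: PV = C / r = £443,000.00 / 0.08 = £5,537,500.00

£5537500.00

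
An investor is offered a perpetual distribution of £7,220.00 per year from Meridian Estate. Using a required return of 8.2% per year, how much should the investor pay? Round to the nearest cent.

£88048.78

Level perpetuity: PV = C / r = £7,220.00 / 0.082 = £88,048.78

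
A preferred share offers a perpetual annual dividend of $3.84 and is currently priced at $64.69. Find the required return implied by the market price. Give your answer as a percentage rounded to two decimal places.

P = C/r ⇒ r = C/P = $3.84/$64.69 = 0.059360

5.94%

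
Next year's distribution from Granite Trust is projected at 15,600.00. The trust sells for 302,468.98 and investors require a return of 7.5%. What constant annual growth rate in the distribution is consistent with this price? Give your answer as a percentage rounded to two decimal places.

P = D₁/(r−g) ⇒ g = r − D₁/P = 0.075 − 15,600.00/302,468.98 = 0.023424

2.34%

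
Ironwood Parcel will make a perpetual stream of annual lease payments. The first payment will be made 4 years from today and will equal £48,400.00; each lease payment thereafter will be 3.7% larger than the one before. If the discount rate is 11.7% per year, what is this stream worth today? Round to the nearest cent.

£434106.07

Value at end of year 3: C₁ / (r − g) = £48,400.00 / (0.117 − 0.037) = £605,000.0000
Discount to today: PV = £605,000.0000 / (1 + 0.117)^3 = £605,000.0000 / 1.393669 = £434,106.07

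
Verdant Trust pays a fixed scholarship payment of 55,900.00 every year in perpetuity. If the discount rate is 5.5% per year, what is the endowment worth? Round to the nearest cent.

1016363.64

Level perpetuity: PV = C / r = 55,900.00 / 0.055 = 1,016,363.64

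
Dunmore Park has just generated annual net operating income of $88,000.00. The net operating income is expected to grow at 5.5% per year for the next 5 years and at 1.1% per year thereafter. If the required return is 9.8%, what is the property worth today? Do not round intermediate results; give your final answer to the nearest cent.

D_1 = 92840.00000
D_2 = 97946.20000
D_3 = 103333.24100
D_4 = 109016.56925
D_5 = 115012.48056
Terminal value at year 5: TV = D_5×(1+g_2)/(r−g_2) = 116277.61785/0.087 = 1336524.34311
P_0 = D_1/(1+r)^1 + D_2/(1+r)^2 + D_3/(1+r)^3 + D_4/(1+r)^4 + D_5/(1+r)^5 + TV/(1+r)^5
    = 84553.73406 + 81242.43118 + 78060.80591 + 75003.77982 + 72066.47332 + 837462.12102 = 1228389.34532

$1228389.35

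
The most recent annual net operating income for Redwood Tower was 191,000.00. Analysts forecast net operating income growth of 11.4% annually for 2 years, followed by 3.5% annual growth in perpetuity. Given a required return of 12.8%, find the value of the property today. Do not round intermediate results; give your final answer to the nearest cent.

2448126.08

D_1 = 212774.00000
D_2 = 237030.23600
Terminal value at year 2: TV = D_2×(1+g_2)/(r−g_2) = 245326.29426/0.093 = 2637917.14258
P_0 = D_1/(1+r)^1 + D_2/(1+r)^2 + TV/(1+r)^2
    = 188629.43262 + 186288.28718 + 2073208.35737 = 2448126.07718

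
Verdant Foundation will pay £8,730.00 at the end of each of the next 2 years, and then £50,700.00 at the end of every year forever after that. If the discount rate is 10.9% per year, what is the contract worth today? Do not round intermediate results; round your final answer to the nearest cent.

£393167.46

PV of 2-year annuity: £8,730.00 × [1 − (1+0.109)^−2] / 0.109 = 14970.20443
Perpetuity value at year 2: £50,700.00 / 0.109 = 465137.61468
PV of perpetuity: 465137.61468 / (1+0.109)^2 = 378197.25216
Total PV = 14970.20443 + 378197.25216 = 393167.45659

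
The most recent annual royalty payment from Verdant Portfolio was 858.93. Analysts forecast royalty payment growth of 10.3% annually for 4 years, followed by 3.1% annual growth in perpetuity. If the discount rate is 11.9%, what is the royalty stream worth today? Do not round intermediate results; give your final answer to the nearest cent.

12814.47

D_1 = 947.39979
D_2 = 1044.98197
D_3 = 1152.61511
D_4 = 1271.33447
Terminal value at year 4: TV = D_4×(1+g_2)/(r−g_2) = 1310.74584/0.088 = 14894.83905
P_0 = D_1/(1+r)^1 + D_2/(1+r)^2 + D_3/(1+r)^3 + D_4/(1+r)^4 + TV/(1+r)^4
    = 846.64861 + 834.54282 + 822.61012 + 810.84805 + 9499.82201 = 12814.47161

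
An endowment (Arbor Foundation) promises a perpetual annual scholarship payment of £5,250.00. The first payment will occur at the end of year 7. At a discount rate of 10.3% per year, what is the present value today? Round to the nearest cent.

£28305.38

Value at end of year 6: C / r = £5,250.00 / 0.103 = £50,970.8738
Discount to today: PV = £50,970.8738 / (1 + 0.103)^6 = £50,970.8738 / 1.800749 = £28,305.38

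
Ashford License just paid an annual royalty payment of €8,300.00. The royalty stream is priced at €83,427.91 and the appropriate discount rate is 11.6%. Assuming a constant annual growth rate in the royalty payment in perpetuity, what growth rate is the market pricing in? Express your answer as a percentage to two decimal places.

P = D₀(1+g)/(r−g) ⇒ P(r−g) = D₀(1+g) ⇒ g(P+D₀) = P·r − D₀
g = (P·r − D₀)/(P + D₀) = (€83,427.91×0.116 − €8,300.00) / (€83,427.91 + €8,300.00) = 0.015019

1.50%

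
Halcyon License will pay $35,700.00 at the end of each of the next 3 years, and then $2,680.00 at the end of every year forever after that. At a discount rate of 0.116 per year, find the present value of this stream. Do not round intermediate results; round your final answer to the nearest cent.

PV of 3-year annuity: $35,700.00 × [1 − (1+0.116)^−3] / 0.116 = 86338.21453
Perpetuity value at year 3: $2,680.00 / 0.116 = 23103.44828
PV of perpetuity: 23103.44828 / (1+0.116)^3 = 16622.03609
Total PV = 86338.21453 + 16622.03609 = 102960.25062

$102960.25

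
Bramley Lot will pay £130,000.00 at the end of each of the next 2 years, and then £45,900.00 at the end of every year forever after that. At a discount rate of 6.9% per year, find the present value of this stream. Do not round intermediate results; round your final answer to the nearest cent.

PV of 2-year annuity: £130,000.00 × [1 − (1+0.069)^−2] / 0.069 = 235368.55038
Perpetuity value at year 2: £45,900.00 / 0.069 = 665217.39130
PV of perpetuity: 665217.39130 / (1+0.069)^2 = 582114.18775
Total PV = 235368.55038 + 582114.18775 = 817482.73813

£817482.74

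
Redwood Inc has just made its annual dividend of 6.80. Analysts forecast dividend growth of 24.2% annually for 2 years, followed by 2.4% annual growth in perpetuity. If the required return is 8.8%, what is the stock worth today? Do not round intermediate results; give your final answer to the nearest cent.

158.40

D_1 = 8.44560
D_2 = 10.48944
Terminal value at year 2: TV = D_2×(1+g_2)/(r−g_2) = 10.74118/0.064 = 167.83096
P_0 = D_1/(1+r)^1 + D_2/(1+r)^2 + TV/(1+r)^2
    = 7.76250 + 8.86124 + 141.77978 = 158.40352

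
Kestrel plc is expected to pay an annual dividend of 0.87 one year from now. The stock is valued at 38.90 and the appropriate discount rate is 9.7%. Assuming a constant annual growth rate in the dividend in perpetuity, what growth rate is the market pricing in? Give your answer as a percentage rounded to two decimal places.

7.46%

P = D₁/(r−g) ⇒ g = r − D₁/P = 0.097 − 0.87/38.90 = 0.074635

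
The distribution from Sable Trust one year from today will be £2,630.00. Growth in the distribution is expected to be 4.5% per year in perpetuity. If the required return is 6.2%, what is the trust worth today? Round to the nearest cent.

Growing perpetuity: P = D₁ / (r − g) = £2,630.0000 / (0.062 − 0.045) = £154,705.88

£154705.88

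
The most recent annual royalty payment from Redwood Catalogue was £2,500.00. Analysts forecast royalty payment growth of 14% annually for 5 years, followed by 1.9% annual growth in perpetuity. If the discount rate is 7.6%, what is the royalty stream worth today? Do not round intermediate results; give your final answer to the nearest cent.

D_1 = 2850.00000
D_2 = 3249.00000
D_3 = 3703.86000
D_4 = 4222.40040
D_5 = 4813.53646
Terminal value at year 5: TV = D_5×(1+g_2)/(r−g_2) = 4904.99365/0.057 = 86052.52015
P_0 = D_1/(1+r)^1 + D_2/(1+r)^2 + D_3/(1+r)^3 + D_4/(1+r)^4 + D_5/(1+r)^5 + TV/(1+r)^5
    = 2648.69888 + 2806.24231 + 2973.15635 + 3149.99837 + 3337.35887 + 59662.60848 = 74578.06327

£74578.06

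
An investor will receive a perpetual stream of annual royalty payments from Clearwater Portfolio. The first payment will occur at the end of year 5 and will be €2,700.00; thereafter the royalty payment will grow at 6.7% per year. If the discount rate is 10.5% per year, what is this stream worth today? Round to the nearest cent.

Value at end of year 4: C₁ / (r − g) = €2,700.00 / (0.105 − 0.067) = €71,052.6316
Discount to today: PV = €71,052.6316 / (1 + 0.105)^4 = €71,052.6316 / 1.490902 = €47,657.48

€47657.48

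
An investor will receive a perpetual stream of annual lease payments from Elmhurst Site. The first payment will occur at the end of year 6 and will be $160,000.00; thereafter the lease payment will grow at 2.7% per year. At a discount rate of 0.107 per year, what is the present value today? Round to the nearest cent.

$1203072.75

Value at end of year 5: C₁ / (r − g) = $160,000.00 / (0.107 − 0.027) = $2,000,000.0000
Discount to today: PV = $2,000,000.0000 / (1 + 0.107)^5 = $2,000,000.0000 / 1.662410 = $1,203,072.75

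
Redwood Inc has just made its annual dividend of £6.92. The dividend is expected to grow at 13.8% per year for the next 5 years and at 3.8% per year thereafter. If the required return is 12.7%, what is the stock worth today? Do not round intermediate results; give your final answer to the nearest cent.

D_1 = 7.87496
D_2 = 8.96170
D_3 = 10.19842
D_4 = 11.60580
D_5 = 13.20740
Terminal value at year 5: TV = D_5×(1+g_2)/(r−g_2) = 13.70928/0.089 = 154.03689
P_0 = D_1/(1+r)^1 + D_2/(1+r)^2 + D_3/(1+r)^3 + D_4/(1+r)^4 + D_5/(1+r)^5 + TV/(1+r)^5
    = 6.98754 + 7.05574 + 7.12461 + 7.19415 + 7.26437 + 84.72375 = 120.35016

£120.35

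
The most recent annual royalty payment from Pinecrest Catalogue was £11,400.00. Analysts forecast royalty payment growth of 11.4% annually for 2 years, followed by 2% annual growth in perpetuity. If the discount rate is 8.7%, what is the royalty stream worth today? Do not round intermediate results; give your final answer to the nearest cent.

D_1 = 12699.60000
D_2 = 14147.35440
Terminal value at year 2: TV = D_2×(1+g_2)/(r−g_2) = 14430.30149/0.067 = 215377.63415
P_0 = D_1/(1+r)^1 + D_2/(1+r)^2 + TV/(1+r)^2
    = 11683.16467 + 11973.36288 + 182281.04677 = 205937.57432

£205937.57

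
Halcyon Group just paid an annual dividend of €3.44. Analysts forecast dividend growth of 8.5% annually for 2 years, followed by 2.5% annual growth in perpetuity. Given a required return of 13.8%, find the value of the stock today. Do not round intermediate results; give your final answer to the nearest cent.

€34.77

D_1 = 3.73240
D_2 = 4.04965
Terminal value at year 2: TV = D_2×(1+g_2)/(r−g_2) = 4.15090/0.113 = 36.73359
P_0 = D_1/(1+r)^1 + D_2/(1+r)^2 + TV/(1+r)^2
    = 3.27979 + 3.12704 + 28.36474 = 34.77157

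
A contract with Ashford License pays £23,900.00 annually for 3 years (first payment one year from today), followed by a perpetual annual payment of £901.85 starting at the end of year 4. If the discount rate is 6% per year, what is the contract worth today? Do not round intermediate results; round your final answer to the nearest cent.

£76505.16

PV of 3-year annuity: £23,900.00 × [1 − (1+0.06)^−3] / 0.06 = 63884.98559
Perpetuity value at year 3: £901.85 / 0.06 = 15030.83333
PV of perpetuity: 15030.83333 / (1+0.06)^3 = 12620.17751
Total PV = 63884.98559 + 12620.17751 = 76505.16310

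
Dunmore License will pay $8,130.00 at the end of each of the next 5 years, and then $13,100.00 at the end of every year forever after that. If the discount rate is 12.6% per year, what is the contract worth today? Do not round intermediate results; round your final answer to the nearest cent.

$86315.65

PV of 5-year annuity: $8,130.00 × [1 − (1+0.126)^−5] / 0.126 = 28876.39405
Perpetuity value at year 5: $13,100.00 / 0.126 = 103968.25397
PV of perpetuity: 103968.25397 / (1+0.126)^5 = 57439.25495
Total PV = 28876.39405 + 57439.25495 = 86315.64900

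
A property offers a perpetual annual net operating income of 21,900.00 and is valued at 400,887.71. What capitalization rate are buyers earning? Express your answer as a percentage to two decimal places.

5.46%

P = C/r ⇒ r = C/P = 21,900.00/400,887.71 = 0.054629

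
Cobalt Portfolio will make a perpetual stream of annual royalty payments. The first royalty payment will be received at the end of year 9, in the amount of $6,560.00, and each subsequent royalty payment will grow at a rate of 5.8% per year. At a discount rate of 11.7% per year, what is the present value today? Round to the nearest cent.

Value at end of year 8: C₁ / (r − g) = $6,560.00 / (0.117 − 0.058) = $111,186.4407
Discount to today: PV = $111,186.4407 / (1 + 0.117)^8 = $111,186.4407 / 2.423402 = $45,880.32

$45880.32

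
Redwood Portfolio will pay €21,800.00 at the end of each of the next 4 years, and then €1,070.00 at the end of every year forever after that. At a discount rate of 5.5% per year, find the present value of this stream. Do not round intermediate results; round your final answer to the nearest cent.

€92116.31

PV of 4-year annuity: €21,800.00 × [1 − (1+0.055)^−4] / 0.055 = 76412.27265
Perpetuity value at year 4: €1,070.00 / 0.055 = 19454.54545
PV of perpetuity: 19454.54545 / (1+0.055)^4 = 15704.03482
Total PV = 76412.27265 + 15704.03482 = 92116.30748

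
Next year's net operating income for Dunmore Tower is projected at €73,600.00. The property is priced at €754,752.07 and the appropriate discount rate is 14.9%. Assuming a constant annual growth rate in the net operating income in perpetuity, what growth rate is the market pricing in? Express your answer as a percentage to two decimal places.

5.15%

P = D₁/(r−g) ⇒ g = r − D₁/P = 0.149 − €73,600.00/€754,752.07 = 0.051485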